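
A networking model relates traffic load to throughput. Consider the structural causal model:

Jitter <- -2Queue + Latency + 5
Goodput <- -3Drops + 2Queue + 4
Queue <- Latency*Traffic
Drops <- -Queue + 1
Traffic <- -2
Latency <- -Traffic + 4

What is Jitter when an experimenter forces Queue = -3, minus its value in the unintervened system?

-18

do(Queue=-3) replaces the equation Queue <- Latency*Traffic with the constant Queue = -3.
Latency = -Traffic + 4  [with Traffic=-2]  = 6
Jitter = -2Queue + Latency + 5  [with Queue=-3, Latency=6]  = 17
Without intervention: Latency = -Traffic + 4  [with Traffic=-2]  = 6; Queue = Latency*Traffic  [with Latency=6, Traffic=-2]  = -12; Jitter = -2Queue + Latency + 5  [with Queue=-12, Latency=6]  = 35.
Change = 17 − 35 = -18.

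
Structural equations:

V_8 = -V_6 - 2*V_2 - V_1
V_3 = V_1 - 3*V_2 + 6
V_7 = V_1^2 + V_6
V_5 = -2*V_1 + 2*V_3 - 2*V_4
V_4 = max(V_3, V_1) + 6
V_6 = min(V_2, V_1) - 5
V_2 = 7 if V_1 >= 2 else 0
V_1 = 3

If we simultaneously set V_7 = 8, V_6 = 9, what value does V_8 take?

Under do(V_7 = 8, V_6 = 9), each intervened variable's structural equation is replaced by its fixed value.
V_2 = 7 if V_1 >= 2 else 0  [with V_1=3]  = 7
V_8 = -V_6 - 2*V_2 - V_1  [with V_6=9, V_2=7, V_1=3]  = -26

-26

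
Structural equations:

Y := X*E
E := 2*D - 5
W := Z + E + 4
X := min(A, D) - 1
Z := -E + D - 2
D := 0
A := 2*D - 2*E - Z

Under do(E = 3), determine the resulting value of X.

Under do(E=3), the mechanism E := 2*D - 5 is discarded; E is fixed at 3.
Z = -E + D - 2  [with E=3, D=0]  = -5
A = 2*D - 2*E - Z  [with D=0, E=3, Z=-5]  = -1
X = min(A, D) - 1  [with A=-1, D=0]  = -2

-2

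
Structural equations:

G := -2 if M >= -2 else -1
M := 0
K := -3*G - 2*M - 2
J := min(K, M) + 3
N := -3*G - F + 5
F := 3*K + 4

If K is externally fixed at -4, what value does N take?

The intervention breaks the incoming arrows to K: K := -3*G - 2*M - 2 no longer applies, and K = -4.
G = -2 if M >= -2 else -1  [with M=0]  = -2
F = 3*K + 4  [with K=-4]  = -8
N = -3*G - F + 5  [with G=-2, F=-8]  = 19

19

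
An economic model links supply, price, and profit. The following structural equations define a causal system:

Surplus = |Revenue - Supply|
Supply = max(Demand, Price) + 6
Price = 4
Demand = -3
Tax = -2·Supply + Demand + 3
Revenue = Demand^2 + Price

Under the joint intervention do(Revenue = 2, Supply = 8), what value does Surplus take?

6

The joint intervention fixes Revenue = 2, Supply = 8, removing each variable's own equation.
Surplus = |Revenue - Supply|  [with Revenue=2, Supply=8]  = 6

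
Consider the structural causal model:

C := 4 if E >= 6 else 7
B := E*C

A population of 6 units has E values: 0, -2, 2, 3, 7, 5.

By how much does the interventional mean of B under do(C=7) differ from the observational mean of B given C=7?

The intervention sets C=7 in all 6 units regardless of E. Recomputing B per unit gives 0, -14, 14, 21, 49, 35; average 17.5.
Conditioning on C=7 selects the 5 unit(s) with E ∈ {0, -2, 2, 3, 5}. Their B values: 0, -14, 14, 21, 35. Mean = 11.2.
Difference = 17.5 − 11.2 = 6.3.

6.3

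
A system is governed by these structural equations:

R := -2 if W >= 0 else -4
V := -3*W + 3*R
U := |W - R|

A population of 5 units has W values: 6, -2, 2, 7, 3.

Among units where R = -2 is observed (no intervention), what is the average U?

E[U|R=-2] averages over only the 4 units with R=-2 (W = 6, 2, 7, 3): U = 8, 4, 9, 5, mean 6.5.

6.5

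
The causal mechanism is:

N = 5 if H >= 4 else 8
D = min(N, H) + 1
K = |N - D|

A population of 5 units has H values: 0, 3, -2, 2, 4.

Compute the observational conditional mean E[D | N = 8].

Conditioning on N=8 selects the 4 unit(s) with H ∈ {0, 3, -2, 2}. Their D values: 1, 4, -1, 3. Mean = 1.75.

1.75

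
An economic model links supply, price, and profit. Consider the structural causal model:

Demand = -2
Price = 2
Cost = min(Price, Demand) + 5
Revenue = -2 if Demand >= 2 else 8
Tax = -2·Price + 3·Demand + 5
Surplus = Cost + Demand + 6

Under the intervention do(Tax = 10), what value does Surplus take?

The intervention breaks the incoming arrows to Tax: Tax = -2·Price + 3·Demand + 5 no longer applies, and Tax = 10.
Since Surplus is not a descendant of the intervened variable, it is unaffected.
Cost = min(Price, Demand) + 5  [with Price=2, Demand=-2]  = 3
Surplus = Cost + Demand + 6  [with Cost=3, Demand=-2]  = 7

7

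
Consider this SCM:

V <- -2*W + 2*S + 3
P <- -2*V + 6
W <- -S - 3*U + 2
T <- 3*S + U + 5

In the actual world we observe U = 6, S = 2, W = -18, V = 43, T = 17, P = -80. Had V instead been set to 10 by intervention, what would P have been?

Under do(V=10), the mechanism V <- -2*W + 2*S + 3 is discarded; V is fixed at 10.
P = -2*V + 6  [with V=10]  = -14

-14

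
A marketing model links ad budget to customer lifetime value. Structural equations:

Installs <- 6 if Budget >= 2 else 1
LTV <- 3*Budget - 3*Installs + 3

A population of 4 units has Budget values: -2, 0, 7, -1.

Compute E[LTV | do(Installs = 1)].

3

do(Installs=1) breaks Installs's dependence on Budget. With Installs=1 fixed, LTV across the units is -6, 0, 21, -3, mean 3.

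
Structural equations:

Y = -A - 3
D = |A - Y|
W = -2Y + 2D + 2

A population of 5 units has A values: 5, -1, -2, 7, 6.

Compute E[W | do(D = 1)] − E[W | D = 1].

do(D=1) breaks D's dependence on A. With D=1 fixed, W across the units is 20, 8, 6, 24, 22, mean 16.
Conditioning on D=1 selects the 2 unit(s) with A ∈ {-1, -2}. Their W values: 8, 6. Mean = 7.
Difference = 16 − 7 = 9.

9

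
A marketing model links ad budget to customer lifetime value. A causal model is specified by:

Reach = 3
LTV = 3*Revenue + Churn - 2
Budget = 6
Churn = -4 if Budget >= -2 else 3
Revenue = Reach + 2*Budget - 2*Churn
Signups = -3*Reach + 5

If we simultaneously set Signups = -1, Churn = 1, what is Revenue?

13

Setting Signups = -1, Churn = 1 by intervention discards those variables' equations.
Revenue = Reach + 2*Budget - 2*Churn  [with Reach=3, Budget=6, Churn=1]  = 13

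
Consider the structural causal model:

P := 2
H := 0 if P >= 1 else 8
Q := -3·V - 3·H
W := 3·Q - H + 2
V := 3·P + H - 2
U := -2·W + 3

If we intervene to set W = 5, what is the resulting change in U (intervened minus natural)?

The intervention breaks the incoming arrows to W: W := 3·Q - H + 2 no longer applies, and W = 5.
U = -2·W + 3  [with W=5]  = -7
Without intervention: H = 0 if P >= 1 else 8  [with P=2]  = 0; V = 3·P + H - 2  [with P=2, H=0]  = 4; Q = -3·V - 3·H  [with V=4, H=0]  = -12; W = 3·Q - H + 2  [with Q=-12, H=0]  = -34; U = -2·W + 3  [with W=-34]  = 71.
Change = -7 − 71 = -78.

-78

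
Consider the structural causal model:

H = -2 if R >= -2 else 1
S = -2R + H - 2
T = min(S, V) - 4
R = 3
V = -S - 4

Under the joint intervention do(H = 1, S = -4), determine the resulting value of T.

-8

Under do(H = 1, S = -4), each intervened variable's structural equation is replaced by its fixed value.
V = -S - 4  [with S=-4]  = 0
T = min(S, V) - 4  [with S=-4, V=0]  = -8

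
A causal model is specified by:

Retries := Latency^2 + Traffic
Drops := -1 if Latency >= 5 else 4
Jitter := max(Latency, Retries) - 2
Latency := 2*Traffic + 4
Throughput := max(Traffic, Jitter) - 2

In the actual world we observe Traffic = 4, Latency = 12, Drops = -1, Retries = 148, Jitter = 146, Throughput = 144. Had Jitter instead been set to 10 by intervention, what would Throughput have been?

8

The intervention breaks the incoming arrows to Jitter: Jitter := max(Latency, Retries) - 2 no longer applies, and Jitter = 10.
Throughput = max(Traffic, Jitter) - 2  [with Traffic=4, Jitter=10]  = 8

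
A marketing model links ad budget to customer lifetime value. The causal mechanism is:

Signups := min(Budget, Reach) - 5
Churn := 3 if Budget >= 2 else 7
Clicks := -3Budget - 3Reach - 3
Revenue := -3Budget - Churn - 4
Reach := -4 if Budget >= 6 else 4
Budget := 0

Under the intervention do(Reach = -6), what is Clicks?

15

The intervention breaks the incoming arrows to Reach: Reach := -4 if Budget >= 6 else 4 no longer applies, and Reach = -6.
Clicks = -3Budget - 3Reach - 3  [with Budget=0, Reach=-6]  = 15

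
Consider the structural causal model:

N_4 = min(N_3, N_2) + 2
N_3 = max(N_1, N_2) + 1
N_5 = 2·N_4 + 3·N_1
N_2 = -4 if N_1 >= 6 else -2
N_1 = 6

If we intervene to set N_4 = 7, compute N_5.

32

Intervening sets N_4 = 7 and removes its equation (N_4 = min(N_3, N_2) + 2).
N_5 = 2·N_4 + 3·N_1  [with N_4=7, N_1=6]  = 32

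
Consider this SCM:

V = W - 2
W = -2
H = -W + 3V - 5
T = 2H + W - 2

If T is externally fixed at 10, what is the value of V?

The intervention breaks the incoming arrows to T: T = 2H + W - 2 no longer applies, and T = 10.
Since V is not a descendant of the intervened variable, it is unaffected.
V = W - 2  [with W=-2]  = -4

-4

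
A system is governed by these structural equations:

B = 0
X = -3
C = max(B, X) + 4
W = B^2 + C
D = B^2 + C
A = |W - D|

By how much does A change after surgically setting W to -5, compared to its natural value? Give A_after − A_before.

Under do(W=-5), the mechanism W = B^2 + C is discarded; W is fixed at -5.
C = max(B, X) + 4  [with B=0, X=-3]  = 4
D = B^2 + C  [with B=0, C=4]  = 4
A = |W - D|  [with W=-5, D=4]  = 9
Without intervention: C = max(B, X) + 4  [with B=0, X=-3]  = 4; W = B^2 + C  [with B=0, C=4]  = 4; D = B^2 + C  [with B=0, C=4]  = 4; A = |W - D|  [with W=4, D=4]  = 0.
Change = 9 − 0 = 9.

9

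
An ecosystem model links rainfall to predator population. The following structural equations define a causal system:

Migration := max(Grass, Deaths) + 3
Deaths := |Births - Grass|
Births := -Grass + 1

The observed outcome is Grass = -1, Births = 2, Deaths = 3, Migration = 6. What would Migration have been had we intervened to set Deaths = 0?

3

The intervention breaks the incoming arrows to Deaths: Deaths := |Births - Grass| no longer applies, and Deaths = 0.
Migration = max(Grass, Deaths) + 3  [with Grass=-1, Deaths=0]  = 3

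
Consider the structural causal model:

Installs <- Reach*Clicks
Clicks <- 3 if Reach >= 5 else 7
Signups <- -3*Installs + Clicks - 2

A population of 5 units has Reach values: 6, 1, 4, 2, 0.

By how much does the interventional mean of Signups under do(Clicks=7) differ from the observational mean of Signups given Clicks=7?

-17.85

do(Clicks=7) breaks Clicks's dependence on Reach. With Clicks=7 fixed, Signups across the units is -121, -16, -79, -37, 5, mean -49.6.
Conditioning on Clicks=7 selects the 4 unit(s) with Reach ∈ {1, 4, 2, 0}. Their Signups values: -16, -79, -37, 5. Mean = -31.75.
Difference = -49.6 − (-31.75) = -17.85.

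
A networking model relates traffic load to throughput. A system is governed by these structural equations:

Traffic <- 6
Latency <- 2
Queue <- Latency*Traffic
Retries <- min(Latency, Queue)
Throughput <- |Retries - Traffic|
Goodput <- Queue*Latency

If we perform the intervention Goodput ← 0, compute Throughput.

do(Goodput=0) replaces the equation Goodput <- Queue*Latency with the constant Goodput = 0.
Since Throughput is not a descendant of the intervened variable, it is unaffected.
Queue = Latency*Traffic  [with Latency=2, Traffic=6]  = 12
Retries = min(Latency, Queue)  [with Latency=2, Queue=12]  = 2
Throughput = |Retries - Traffic|  [with Retries=2, Traffic=6]  = 4

4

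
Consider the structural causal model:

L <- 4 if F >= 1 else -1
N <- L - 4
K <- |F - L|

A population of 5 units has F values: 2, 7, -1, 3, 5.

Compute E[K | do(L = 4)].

2.4

Every unit gets L=4 under the intervention. K values become 2, 3, 5, 1, 1; E[K|do(L=4)] = 2.4.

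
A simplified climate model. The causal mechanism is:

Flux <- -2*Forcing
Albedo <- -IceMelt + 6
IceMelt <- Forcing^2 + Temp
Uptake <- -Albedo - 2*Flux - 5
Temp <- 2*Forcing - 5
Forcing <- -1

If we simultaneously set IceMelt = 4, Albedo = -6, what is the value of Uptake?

-3

Setting IceMelt = 4, Albedo = -6 by intervention discards those variables' equations.
Flux = -2*Forcing  [with Forcing=-1]  = 2
Uptake = -Albedo - 2*Flux - 5  [with Albedo=-6, Flux=2]  = -3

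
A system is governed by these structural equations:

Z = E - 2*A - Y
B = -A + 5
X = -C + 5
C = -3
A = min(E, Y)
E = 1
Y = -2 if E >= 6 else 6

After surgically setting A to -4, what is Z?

3

The intervention breaks the incoming arrows to A: A = min(E, Y) no longer applies, and A = -4.
Y = -2 if E >= 6 else 6  [with E=1]  = 6
Z = E - 2*A - Y  [with E=1, A=-4, Y=6]  = 3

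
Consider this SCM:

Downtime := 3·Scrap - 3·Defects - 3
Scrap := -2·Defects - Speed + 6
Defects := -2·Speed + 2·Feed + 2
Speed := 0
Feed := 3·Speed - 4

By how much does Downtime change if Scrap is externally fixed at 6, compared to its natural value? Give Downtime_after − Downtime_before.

-36

Intervening sets Scrap = 6 and removes its equation (Scrap := -2·Defects - Speed + 6).
Feed = 3·Speed - 4  [with Speed=0]  = -4
Defects = -2·Speed + 2·Feed + 2  [with Speed=0, Feed=-4]  = -6
Downtime = 3·Scrap - 3·Defects - 3  [with Scrap=6, Defects=-6]  = 33
Without intervention: Feed = 3·Speed - 4  [with Speed=0]  = -4; Defects = -2·Speed + 2·Feed + 2  [with Speed=0, Feed=-4]  = -6; Scrap = -2·Defects - Speed + 6  [with Defects=-6, Speed=0]  = 18; Downtime = 3·Scrap - 3·Defects - 3  [with Scrap=18, Defects=-6]  = 69.
Change = 33 − 69 = -36.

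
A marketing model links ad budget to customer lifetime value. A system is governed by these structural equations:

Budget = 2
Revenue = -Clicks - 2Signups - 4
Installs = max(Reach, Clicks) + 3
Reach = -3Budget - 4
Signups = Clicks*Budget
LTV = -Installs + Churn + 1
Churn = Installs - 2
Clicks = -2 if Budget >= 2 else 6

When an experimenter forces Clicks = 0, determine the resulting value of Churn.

The intervention breaks the incoming arrows to Clicks: Clicks = -2 if Budget >= 2 else 6 no longer applies, and Clicks = 0.
Reach = -3Budget - 4  [with Budget=2]  = -10
Installs = max(Reach, Clicks) + 3  [with Reach=-10, Clicks=0]  = 3
Churn = Installs - 2  [with Installs=3]  = 1

1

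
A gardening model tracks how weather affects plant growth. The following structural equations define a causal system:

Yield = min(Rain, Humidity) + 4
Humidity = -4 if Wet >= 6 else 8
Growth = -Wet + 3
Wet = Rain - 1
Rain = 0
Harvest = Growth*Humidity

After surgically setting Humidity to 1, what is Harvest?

Under do(Humidity=1), the mechanism Humidity = -4 if Wet >= 6 else 8 is discarded; Humidity is fixed at 1.
Wet = Rain - 1  [with Rain=0]  = -1
Growth = -Wet + 3  [with Wet=-1]  = 4
Harvest = Growth*Humidity  [with Growth=4, Humidity=1]  = 4

4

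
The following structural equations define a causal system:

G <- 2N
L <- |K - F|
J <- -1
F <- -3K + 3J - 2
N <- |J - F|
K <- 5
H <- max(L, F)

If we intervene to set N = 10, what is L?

do(N=10) replaces the equation N <- |J - F| with the constant N = 10.
No directed path runs from N to L, so L keeps its natural value.
F = -3K + 3J - 2  [with K=5, J=-1]  = -20
L = |K - F|  [with K=5, F=-20]  = 25

25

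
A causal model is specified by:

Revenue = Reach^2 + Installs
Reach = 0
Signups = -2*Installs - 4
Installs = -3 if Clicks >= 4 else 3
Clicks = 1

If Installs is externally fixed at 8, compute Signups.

The intervention breaks the incoming arrows to Installs: Installs = -3 if Clicks >= 4 else 3 no longer applies, and Installs = 8.
Signups = -2*Installs - 4  [with Installs=8]  = -20

-20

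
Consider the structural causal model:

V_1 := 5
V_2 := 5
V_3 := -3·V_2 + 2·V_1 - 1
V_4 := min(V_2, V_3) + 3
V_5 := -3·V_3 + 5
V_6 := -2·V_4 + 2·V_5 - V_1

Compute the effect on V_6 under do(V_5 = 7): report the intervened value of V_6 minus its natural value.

-32

The intervention breaks the incoming arrows to V_5: V_5 := -3·V_3 + 5 no longer applies, and V_5 = 7.
V_3 = -3·V_2 + 2·V_1 - 1  [with V_2=5, V_1=5]  = -6
V_4 = min(V_2, V_3) + 3  [with V_2=5, V_3=-6]  = -3
V_6 = -2·V_4 + 2·V_5 - V_1  [with V_4=-3, V_5=7, V_1=5]  = 15
Without intervention: V_3 = -3·V_2 + 2·V_1 - 1  [with V_2=5, V_1=5]  = -6; V_4 = min(V_2, V_3) + 3  [with V_2=5, V_3=-6]  = -3; V_5 = -3·V_3 + 5  [with V_3=-6]  = 23; V_6 = -2·V_4 + 2·V_5 - V_1  [with V_4=-3, V_5=23, V_1=5]  = 47.
Change = 15 − 47 = -32.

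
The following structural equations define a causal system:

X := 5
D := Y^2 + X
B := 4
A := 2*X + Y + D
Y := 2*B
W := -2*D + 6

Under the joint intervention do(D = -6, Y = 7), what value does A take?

The joint intervention fixes D = -6, Y = 7, removing each variable's own equation.
A = 2*X + Y + D  [with X=5, Y=7, D=-6]  = 11

11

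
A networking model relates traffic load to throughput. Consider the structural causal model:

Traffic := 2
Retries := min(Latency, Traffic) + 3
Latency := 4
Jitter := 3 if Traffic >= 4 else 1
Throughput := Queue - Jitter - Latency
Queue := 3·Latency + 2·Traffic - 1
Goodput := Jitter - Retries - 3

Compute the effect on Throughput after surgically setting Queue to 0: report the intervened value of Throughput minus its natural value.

The intervention breaks the incoming arrows to Queue: Queue := 3·Latency + 2·Traffic - 1 no longer applies, and Queue = 0.
Jitter = 3 if Traffic >= 4 else 1  [with Traffic=2]  = 1
Throughput = Queue - Jitter - Latency  [with Queue=0, Jitter=1, Latency=4]  = -5
Without intervention: Queue = 3·Latency + 2·Traffic - 1  [with Latency=4, Traffic=2]  = 15; Jitter = 3 if Traffic >= 4 else 1  [with Traffic=2]  = 1; Throughput = Queue - Jitter - Latency  [with Queue=15, Jitter=1, Latency=4]  = 10.
Change = -5 − 10 = -15.

-15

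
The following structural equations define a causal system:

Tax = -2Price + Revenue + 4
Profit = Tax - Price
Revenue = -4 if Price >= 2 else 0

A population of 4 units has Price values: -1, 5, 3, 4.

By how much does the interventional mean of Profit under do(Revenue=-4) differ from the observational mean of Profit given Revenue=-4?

3.75

do(Revenue=-4) breaks Revenue's dependence on Price. With Revenue=-4 fixed, Profit across the units is 3, -15, -9, -12, mean -8.25.
E[Profit|Revenue=-4] averages over only the 3 units with Revenue=-4 (Price = 5, 3, 4): Profit = -15, -9, -12, mean -12.
Difference = -8.25 − (-12) = 3.75.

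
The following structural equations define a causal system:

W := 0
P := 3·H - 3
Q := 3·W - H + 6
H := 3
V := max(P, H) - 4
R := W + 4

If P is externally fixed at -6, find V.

-1

The intervention breaks the incoming arrows to P: P := 3·H - 3 no longer applies, and P = -6.
V = max(P, H) - 4  [with P=-6, H=3]  = -1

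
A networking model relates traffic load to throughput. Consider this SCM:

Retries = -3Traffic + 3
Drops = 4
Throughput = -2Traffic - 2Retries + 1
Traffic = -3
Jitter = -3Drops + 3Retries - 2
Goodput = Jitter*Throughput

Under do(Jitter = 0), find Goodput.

0

Under do(Jitter=0), the mechanism Jitter = -3Drops + 3Retries - 2 is discarded; Jitter is fixed at 0.
Retries = -3Traffic + 3  [with Traffic=-3]  = 12
Throughput = -2Traffic - 2Retries + 1  [with Traffic=-3, Retries=12]  = -17
Goodput = Jitter*Throughput  [with Jitter=0, Throughput=-17]  = 0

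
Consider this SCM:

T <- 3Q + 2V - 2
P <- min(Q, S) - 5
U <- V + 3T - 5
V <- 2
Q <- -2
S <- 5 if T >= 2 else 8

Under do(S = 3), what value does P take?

The intervention breaks the incoming arrows to S: S <- 5 if T >= 2 else 8 no longer applies, and S = 3.
P = min(Q, S) - 5  [with Q=-2, S=3]  = -7

-7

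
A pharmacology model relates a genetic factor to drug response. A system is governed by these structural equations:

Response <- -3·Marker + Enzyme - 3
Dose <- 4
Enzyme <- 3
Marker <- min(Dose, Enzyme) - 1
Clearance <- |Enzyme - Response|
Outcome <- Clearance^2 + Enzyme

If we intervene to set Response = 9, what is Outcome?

Under do(Response=9), the mechanism Response <- -3·Marker + Enzyme - 3 is discarded; Response is fixed at 9.
Clearance = |Enzyme - Response|  [with Enzyme=3, Response=9]  = 6
Outcome = Clearance^2 + Enzyme  [with Clearance=6, Enzyme=3]  = 39

39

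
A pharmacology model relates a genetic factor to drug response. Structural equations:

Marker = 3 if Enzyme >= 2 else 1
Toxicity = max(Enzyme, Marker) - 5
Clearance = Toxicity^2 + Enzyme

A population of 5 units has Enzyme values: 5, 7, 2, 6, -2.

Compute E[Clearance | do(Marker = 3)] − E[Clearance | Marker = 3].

-1.05

The intervention sets Marker=3 in all 5 units regardless of Enzyme. Recomputing Clearance per unit gives 5, 11, 6, 7, 2; average 6.2.
Observing Marker=3 restricts to units where Marker's equation naturally yields 3: Enzyme ∈ {5, 7, 2, 6}. In that subpopulation Clearance = 5, 11, 6, 7, mean 7.25.
Difference = 6.2 − 7.25 = -1.05.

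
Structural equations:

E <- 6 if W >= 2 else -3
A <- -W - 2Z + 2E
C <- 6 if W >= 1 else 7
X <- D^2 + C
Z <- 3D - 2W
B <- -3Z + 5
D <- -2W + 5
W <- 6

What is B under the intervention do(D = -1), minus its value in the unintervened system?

-54

do(D=-1) replaces the equation D <- -2W + 5 with the constant D = -1.
Z = 3D - 2W  [with D=-1, W=6]  = -15
B = -3Z + 5  [with Z=-15]  = 50
Without intervention: D = -2W + 5  [with W=6]  = -7; Z = 3D - 2W  [with D=-7, W=6]  = -33; B = -3Z + 5  [with Z=-33]  = 104.
Change = 50 − 104 = -54.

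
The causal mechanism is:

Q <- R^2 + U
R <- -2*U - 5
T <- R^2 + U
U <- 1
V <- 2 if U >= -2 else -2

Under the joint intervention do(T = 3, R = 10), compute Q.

The joint intervention fixes T = 3, R = 10, removing each variable's own equation.
Q = R^2 + U  [with R=10, U=1]  = 101

101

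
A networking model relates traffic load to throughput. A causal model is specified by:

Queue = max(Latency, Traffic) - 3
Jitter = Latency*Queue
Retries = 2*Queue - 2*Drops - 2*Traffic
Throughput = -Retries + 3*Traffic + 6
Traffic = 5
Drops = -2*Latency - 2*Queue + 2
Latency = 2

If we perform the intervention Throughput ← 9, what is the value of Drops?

Under do(Throughput=9), the mechanism Throughput = -Retries + 3*Traffic + 6 is discarded; Throughput is fixed at 9.
Since Drops is not a descendant of the intervened variable, it is unaffected.
Queue = max(Latency, Traffic) - 3  [with Latency=2, Traffic=5]  = 2
Drops = -2*Latency - 2*Queue + 2  [with Latency=2, Queue=2]  = -6

-6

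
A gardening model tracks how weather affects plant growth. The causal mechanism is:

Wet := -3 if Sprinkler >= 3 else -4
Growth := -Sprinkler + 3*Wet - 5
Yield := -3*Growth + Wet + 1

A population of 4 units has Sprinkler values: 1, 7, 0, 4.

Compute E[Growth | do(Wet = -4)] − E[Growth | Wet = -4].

-2.5

The intervention sets Wet=-4 in all 4 units regardless of Sprinkler. Recomputing Growth per unit gives -18, -24, -17, -21; average -20.
Conditioning on Wet=-4 selects the 2 unit(s) with Sprinkler ∈ {1, 0}. Their Growth values: -18, -17. Mean = -17.5.
Difference = -20 − (-17.5) = -2.5.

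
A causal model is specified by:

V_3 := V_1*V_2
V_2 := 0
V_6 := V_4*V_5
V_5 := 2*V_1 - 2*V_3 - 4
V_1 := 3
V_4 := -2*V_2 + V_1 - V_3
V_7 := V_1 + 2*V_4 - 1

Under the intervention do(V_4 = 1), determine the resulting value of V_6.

Under do(V_4=1), the mechanism V_4 := -2*V_2 + V_1 - V_3 is discarded; V_4 is fixed at 1.
V_3 = V_1*V_2  [with V_1=3, V_2=0]  = 0
V_5 = 2*V_1 - 2*V_3 - 4  [with V_1=3, V_3=0]  = 2
V_6 = V_4*V_5  [with V_4=1, V_5=2]  = 2

2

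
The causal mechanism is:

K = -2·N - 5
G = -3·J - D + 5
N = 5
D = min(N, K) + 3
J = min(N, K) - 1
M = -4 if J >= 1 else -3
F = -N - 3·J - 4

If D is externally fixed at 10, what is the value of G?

Under do(D=10), the mechanism D = min(N, K) + 3 is discarded; D is fixed at 10.
K = -2·N - 5  [with N=5]  = -15
J = min(N, K) - 1  [with N=5, K=-15]  = -16
G = -3·J - D + 5  [with J=-16, D=10]  = 43

43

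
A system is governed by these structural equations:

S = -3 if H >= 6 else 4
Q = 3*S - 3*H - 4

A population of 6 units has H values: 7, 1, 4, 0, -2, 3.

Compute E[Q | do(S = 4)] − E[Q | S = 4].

Every unit gets S=4 under the intervention. Q values become -13, 5, -4, 8, 14, -1; E[Q|do(S=4)] = 1.5.
Observing S=4 restricts to units where S's equation naturally yields 4: H ∈ {1, 4, 0, -2, 3}. In that subpopulation Q = 5, -4, 8, 14, -1, mean 4.4.
Difference = 1.5 − 4.4 = -2.9.

-2.9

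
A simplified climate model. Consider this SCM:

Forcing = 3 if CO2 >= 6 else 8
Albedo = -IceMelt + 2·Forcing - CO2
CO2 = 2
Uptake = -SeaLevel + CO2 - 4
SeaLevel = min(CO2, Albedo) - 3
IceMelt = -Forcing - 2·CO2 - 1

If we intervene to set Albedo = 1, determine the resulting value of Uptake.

Under do(Albedo=1), the mechanism Albedo = -IceMelt + 2·Forcing - CO2 is discarded; Albedo is fixed at 1.
SeaLevel = min(CO2, Albedo) - 3  [with CO2=2, Albedo=1]  = -2
Uptake = -SeaLevel + CO2 - 4  [with SeaLevel=-2, CO2=2]  = 0

0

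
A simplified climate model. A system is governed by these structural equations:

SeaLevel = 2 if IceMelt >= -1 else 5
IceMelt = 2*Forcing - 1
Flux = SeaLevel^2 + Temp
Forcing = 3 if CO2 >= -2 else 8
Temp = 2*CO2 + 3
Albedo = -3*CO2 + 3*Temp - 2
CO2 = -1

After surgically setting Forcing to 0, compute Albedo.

do(Forcing=0) replaces the equation Forcing = 3 if CO2 >= -2 else 8 with the constant Forcing = 0.
Since Albedo is not a descendant of the intervened variable, it is unaffected.
Temp = 2*CO2 + 3  [with CO2=-1]  = 1
Albedo = -3*CO2 + 3*Temp - 2  [with CO2=-1, Temp=1]  = 4

4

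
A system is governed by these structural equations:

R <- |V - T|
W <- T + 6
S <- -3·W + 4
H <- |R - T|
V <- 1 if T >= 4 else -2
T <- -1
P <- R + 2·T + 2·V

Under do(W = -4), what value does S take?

16

Under do(W=-4), the mechanism W <- T + 6 is discarded; W is fixed at -4.
S = -3·W + 4  [with W=-4]  = 16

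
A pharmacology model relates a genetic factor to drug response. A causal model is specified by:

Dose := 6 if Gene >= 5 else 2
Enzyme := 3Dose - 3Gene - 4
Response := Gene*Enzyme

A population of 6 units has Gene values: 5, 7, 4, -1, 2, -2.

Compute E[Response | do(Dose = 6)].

Under do(Dose=6), Dose's equation is replaced by Dose=6 for every unit. Per-unit Response: -5, -49, 8, -17, 16, -40. Mean = -14.5.

-14.5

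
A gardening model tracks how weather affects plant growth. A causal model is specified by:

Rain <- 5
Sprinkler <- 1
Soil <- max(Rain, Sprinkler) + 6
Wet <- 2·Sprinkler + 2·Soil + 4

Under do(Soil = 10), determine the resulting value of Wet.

The intervention breaks the incoming arrows to Soil: Soil <- max(Rain, Sprinkler) + 6 no longer applies, and Soil = 10.
Wet = 2·Sprinkler + 2·Soil + 4  [with Sprinkler=1, Soil=10]  = 26

26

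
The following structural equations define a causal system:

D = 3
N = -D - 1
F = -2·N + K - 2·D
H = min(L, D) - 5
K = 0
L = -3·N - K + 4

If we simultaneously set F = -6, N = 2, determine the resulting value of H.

The joint intervention fixes F = -6, N = 2, removing each variable's own equation.
L = -3·N - K + 4  [with N=2, K=0]  = -2
H = min(L, D) - 5  [with L=-2, D=3]  = -7

-7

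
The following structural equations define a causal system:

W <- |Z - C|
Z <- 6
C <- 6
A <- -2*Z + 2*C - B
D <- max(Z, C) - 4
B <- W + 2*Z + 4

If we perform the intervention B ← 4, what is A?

Intervening sets B = 4 and removes its equation (B <- W + 2*Z + 4).
A = -2*Z + 2*C - B  [with Z=6, C=6, B=4]  = -4

-4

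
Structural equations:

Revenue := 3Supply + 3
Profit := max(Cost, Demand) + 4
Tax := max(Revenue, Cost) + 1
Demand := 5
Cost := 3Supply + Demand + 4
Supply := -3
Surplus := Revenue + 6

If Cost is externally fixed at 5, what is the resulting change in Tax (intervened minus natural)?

5

do(Cost=5) replaces the equation Cost := 3Supply + Demand + 4 with the constant Cost = 5.
Revenue = 3Supply + 3  [with Supply=-3]  = -6
Tax = max(Revenue, Cost) + 1  [with Revenue=-6, Cost=5]  = 6
Without intervention: Cost = 3Supply + Demand + 4  [with Supply=-3, Demand=5]  = 0; Revenue = 3Supply + 3  [with Supply=-3]  = -6; Tax = max(Revenue, Cost) + 1  [with Revenue=-6, Cost=0]  = 1.
Change = 6 − 1 = 5.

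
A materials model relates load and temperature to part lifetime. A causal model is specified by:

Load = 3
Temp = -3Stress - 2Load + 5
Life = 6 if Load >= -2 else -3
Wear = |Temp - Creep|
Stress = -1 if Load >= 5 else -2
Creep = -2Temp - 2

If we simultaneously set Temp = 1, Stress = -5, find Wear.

Setting Temp = 1, Stress = -5 by intervention discards those variables' equations.
Creep = -2Temp - 2  [with Temp=1]  = -4
Wear = |Temp - Creep|  [with Temp=1, Creep=-4]  = 5

5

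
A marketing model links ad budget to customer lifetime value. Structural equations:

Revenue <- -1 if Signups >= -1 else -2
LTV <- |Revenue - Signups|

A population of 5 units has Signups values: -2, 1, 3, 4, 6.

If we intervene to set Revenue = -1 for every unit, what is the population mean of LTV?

The intervention sets Revenue=-1 in all 5 units regardless of Signups. Recomputing LTV per unit gives 1, 2, 4, 5, 7; average 3.8.

3.8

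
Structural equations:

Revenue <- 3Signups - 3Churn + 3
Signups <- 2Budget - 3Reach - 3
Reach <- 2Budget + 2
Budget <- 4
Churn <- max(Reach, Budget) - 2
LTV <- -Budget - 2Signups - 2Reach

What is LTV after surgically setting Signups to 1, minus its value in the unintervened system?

-52

The intervention breaks the incoming arrows to Signups: Signups <- 2Budget - 3Reach - 3 no longer applies, and Signups = 1.
Reach = 2Budget + 2  [with Budget=4]  = 10
LTV = -Budget - 2Signups - 2Reach  [with Budget=4, Signups=1, Reach=10]  = -26
Without intervention: Reach = 2Budget + 2  [with Budget=4]  = 10; Signups = 2Budget - 3Reach - 3  [with Budget=4, Reach=10]  = -25; LTV = -Budget - 2Signups - 2Reach  [with Budget=4, Signups=-25, Reach=10]  = 26.
Change = -26 − 26 = -52.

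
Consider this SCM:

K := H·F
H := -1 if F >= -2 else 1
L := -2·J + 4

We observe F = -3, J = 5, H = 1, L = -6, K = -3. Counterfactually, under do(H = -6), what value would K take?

do(H=-6) replaces the equation H := -1 if F >= -2 else 1 with the constant H = -6.
K = H·F  [with H=-6, F=-3]  = 18

18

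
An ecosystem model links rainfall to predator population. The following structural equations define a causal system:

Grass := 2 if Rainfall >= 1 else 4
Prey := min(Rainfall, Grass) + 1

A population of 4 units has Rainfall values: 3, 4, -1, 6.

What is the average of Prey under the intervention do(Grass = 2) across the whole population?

2.25

Every unit gets Grass=2 under the intervention. Prey values become 3, 3, 0, 3; E[Prey|do(Grass=2)] = 2.25.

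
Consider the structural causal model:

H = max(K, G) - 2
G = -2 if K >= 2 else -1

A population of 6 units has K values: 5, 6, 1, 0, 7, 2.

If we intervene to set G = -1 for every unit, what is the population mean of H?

1.5

Every unit gets G=-1 under the intervention. H values become 3, 4, -1, -2, 5, 0; E[H|do(G=-1)] = 1.5.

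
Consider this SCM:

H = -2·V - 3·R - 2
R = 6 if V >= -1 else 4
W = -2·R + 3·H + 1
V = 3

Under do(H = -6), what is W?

The intervention breaks the incoming arrows to H: H = -2·V - 3·R - 2 no longer applies, and H = -6.
R = 6 if V >= -1 else 4  [with V=3]  = 6
W = -2·R + 3·H + 1  [with R=6, H=-6]  = -29

-29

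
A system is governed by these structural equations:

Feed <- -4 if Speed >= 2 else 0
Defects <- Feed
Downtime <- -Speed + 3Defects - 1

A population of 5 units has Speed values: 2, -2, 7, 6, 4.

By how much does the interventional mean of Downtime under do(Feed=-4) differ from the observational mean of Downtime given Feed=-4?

1.35

do(Feed=-4) breaks Feed's dependence on Speed. With Feed=-4 fixed, Downtime across the units is -15, -11, -20, -19, -17, mean -16.4.
Observing Feed=-4 restricts to units where Feed's equation naturally yields -4: Speed ∈ {2, 7, 6, 4}. In that subpopulation Downtime = -15, -20, -19, -17, mean -17.75.
Difference = -16.4 − (-17.75) = 1.35.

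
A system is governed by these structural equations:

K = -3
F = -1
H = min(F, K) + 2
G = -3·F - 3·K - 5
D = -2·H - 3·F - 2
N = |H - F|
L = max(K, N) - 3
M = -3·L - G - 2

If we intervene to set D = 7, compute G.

7

The intervention breaks the incoming arrows to D: D = -2·H - 3·F - 2 no longer applies, and D = 7.
Since G is not a descendant of the intervened variable, it is unaffected.
G = -3·F - 3·K - 5  [with F=-1, K=-3]  = 7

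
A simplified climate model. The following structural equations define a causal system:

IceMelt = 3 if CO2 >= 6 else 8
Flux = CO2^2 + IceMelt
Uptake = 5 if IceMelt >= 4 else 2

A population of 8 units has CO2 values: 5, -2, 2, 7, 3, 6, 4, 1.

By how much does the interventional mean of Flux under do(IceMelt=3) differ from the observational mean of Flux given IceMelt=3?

Every unit gets IceMelt=3 under the intervention. Flux values become 28, 7, 7, 52, 12, 39, 19, 4; E[Flux|do(IceMelt=3)] = 21.
Conditioning on IceMelt=3 selects the 2 unit(s) with CO2 ∈ {7, 6}. Their Flux values: 52, 39. Mean = 45.5.
Difference = 21 − 45.5 = -24.5.

-24.5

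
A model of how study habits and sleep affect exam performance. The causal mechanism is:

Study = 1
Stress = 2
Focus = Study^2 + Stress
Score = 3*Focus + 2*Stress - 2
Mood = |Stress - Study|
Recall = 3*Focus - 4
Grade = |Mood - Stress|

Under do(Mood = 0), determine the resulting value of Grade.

2

Under do(Mood=0), the mechanism Mood = |Stress - Study| is discarded; Mood is fixed at 0.
Grade = |Mood - Stress|  [with Mood=0, Stress=2]  = 2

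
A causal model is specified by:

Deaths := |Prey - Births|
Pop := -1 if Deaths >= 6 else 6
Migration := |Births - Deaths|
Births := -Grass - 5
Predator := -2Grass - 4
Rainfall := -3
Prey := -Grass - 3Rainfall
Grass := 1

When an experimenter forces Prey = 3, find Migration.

15

The intervention breaks the incoming arrows to Prey: Prey := -Grass - 3Rainfall no longer applies, and Prey = 3.
Births = -Grass - 5  [with Grass=1]  = -6
Deaths = |Prey - Births|  [with Prey=3, Births=-6]  = 9
Migration = |Births - Deaths|  [with Births=-6, Deaths=9]  = 15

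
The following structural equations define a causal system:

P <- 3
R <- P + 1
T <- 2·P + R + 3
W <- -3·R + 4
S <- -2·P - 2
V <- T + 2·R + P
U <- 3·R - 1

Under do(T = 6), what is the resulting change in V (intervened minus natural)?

-7

The intervention breaks the incoming arrows to T: T <- 2·P + R + 3 no longer applies, and T = 6.
R = P + 1  [with P=3]  = 4
V = T + 2·R + P  [with T=6, R=4, P=3]  = 17
Without intervention: R = P + 1  [with P=3]  = 4; T = 2·P + R + 3  [with P=3, R=4]  = 13; V = T + 2·R + P  [with T=13, R=4, P=3]  = 24.
Change = 17 − 24 = -7.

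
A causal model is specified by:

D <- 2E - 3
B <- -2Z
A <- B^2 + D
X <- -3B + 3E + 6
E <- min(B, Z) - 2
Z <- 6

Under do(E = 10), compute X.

72

The intervention breaks the incoming arrows to E: E <- min(B, Z) - 2 no longer applies, and E = 10.
B = -2Z  [with Z=6]  = -12
X = -3B + 3E + 6  [with B=-12, E=10]  = 72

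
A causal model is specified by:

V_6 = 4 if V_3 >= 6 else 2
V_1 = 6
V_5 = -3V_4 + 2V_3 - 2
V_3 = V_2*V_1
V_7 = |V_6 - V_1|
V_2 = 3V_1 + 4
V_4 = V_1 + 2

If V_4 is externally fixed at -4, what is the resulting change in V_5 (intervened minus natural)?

Intervening sets V_4 = -4 and removes its equation (V_4 = V_1 + 2).
V_2 = 3V_1 + 4  [with V_1=6]  = 22
V_3 = V_2*V_1  [with V_2=22, V_1=6]  = 132
V_5 = -3V_4 + 2V_3 - 2  [with V_4=-4, V_3=132]  = 274
Without intervention: V_2 = 3V_1 + 4  [with V_1=6]  = 22; V_3 = V_2*V_1  [with V_2=22, V_1=6]  = 132; V_4 = V_1 + 2  [with V_1=6]  = 8; V_5 = -3V_4 + 2V_3 - 2  [with V_4=8, V_3=132]  = 238.
Change = 274 − 238 = 36.

36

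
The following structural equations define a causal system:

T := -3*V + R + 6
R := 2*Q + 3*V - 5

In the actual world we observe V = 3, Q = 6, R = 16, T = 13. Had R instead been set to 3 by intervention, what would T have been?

The intervention breaks the incoming arrows to R: R := 2*Q + 3*V - 5 no longer applies, and R = 3.
T = -3*V + R + 6  [with V=3, R=3]  = 0

0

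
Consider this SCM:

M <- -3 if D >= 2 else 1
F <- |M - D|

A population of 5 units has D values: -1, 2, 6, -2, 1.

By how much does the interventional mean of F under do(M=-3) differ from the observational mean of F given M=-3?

-2.8

The intervention sets M=-3 in all 5 units regardless of D. Recomputing F per unit gives 2, 5, 9, 1, 4; average 4.2.
E[F|M=-3] averages over only the 2 units with M=-3 (D = 2, 6): F = 5, 9, mean 7.
Difference = 4.2 − 7 = -2.8.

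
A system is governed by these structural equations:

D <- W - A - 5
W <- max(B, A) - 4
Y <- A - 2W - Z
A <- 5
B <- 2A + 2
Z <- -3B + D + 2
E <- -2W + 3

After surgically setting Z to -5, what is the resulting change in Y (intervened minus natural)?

-31

The intervention breaks the incoming arrows to Z: Z <- -3B + D + 2 no longer applies, and Z = -5.
B = 2A + 2  [with A=5]  = 12
W = max(B, A) - 4  [with B=12, A=5]  = 8
Y = A - 2W - Z  [with A=5, W=8, Z=-5]  = -6
Without intervention: B = 2A + 2  [with A=5]  = 12; W = max(B, A) - 4  [with B=12, A=5]  = 8; D = W - A - 5  [with W=8, A=5]  = -2; Z = -3B + D + 2  [with B=12, D=-2]  = -36; Y = A - 2W - Z  [with A=5, W=8, Z=-36]  = 25.
Change = -6 − 25 = -31.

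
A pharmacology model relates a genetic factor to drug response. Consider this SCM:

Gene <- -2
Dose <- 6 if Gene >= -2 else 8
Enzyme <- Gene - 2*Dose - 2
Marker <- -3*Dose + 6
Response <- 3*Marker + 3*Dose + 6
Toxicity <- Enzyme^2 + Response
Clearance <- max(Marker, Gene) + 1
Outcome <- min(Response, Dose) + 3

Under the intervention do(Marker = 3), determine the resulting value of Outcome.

do(Marker=3) replaces the equation Marker <- -3*Dose + 6 with the constant Marker = 3.
Dose = 6 if Gene >= -2 else 8  [with Gene=-2]  = 6
Response = 3*Marker + 3*Dose + 6  [with Marker=3, Dose=6]  = 33
Outcome = min(Response, Dose) + 3  [with Response=33, Dose=6]  = 9

9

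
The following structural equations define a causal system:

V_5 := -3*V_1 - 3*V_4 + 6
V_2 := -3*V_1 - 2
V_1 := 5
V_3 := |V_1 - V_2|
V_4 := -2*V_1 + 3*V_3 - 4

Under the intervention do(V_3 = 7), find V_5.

do(V_3=7) replaces the equation V_3 := |V_1 - V_2| with the constant V_3 = 7.
V_4 = -2*V_1 + 3*V_3 - 4  [with V_1=5, V_3=7]  = 7
V_5 = -3*V_1 - 3*V_4 + 6  [with V_1=5, V_4=7]  = -30

-30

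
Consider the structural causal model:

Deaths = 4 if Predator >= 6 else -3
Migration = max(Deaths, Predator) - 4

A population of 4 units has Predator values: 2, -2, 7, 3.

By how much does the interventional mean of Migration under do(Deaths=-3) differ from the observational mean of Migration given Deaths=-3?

Every unit gets Deaths=-3 under the intervention. Migration values become -2, -6, 3, -1; E[Migration|do(Deaths=-3)] = -1.5.
E[Migration|Deaths=-3] averages over only the 3 units with Deaths=-3 (Predator = 2, -2, 3): Migration = -2, -6, -1, mean -3.
Difference = -1.5 − (-3) = 1.5.

1.5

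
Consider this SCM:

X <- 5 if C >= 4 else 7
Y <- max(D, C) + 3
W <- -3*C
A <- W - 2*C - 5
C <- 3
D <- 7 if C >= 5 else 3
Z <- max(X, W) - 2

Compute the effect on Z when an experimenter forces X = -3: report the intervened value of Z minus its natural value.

The intervention breaks the incoming arrows to X: X <- 5 if C >= 4 else 7 no longer applies, and X = -3.
W = -3*C  [with C=3]  = -9
Z = max(X, W) - 2  [with X=-3, W=-9]  = -5
Without intervention: W = -3*C  [with C=3]  = -9; X = 5 if C >= 4 else 7  [with C=3]  = 7; Z = max(X, W) - 2  [with X=7, W=-9]  = 5.
Change = -5 − 5 = -10.

-10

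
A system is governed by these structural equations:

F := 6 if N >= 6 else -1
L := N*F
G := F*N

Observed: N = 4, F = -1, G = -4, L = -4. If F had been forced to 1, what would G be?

4

The intervention breaks the incoming arrows to F: F := 6 if N >= 6 else -1 no longer applies, and F = 1.
G = F*N  [with F=1, N=4]  = 4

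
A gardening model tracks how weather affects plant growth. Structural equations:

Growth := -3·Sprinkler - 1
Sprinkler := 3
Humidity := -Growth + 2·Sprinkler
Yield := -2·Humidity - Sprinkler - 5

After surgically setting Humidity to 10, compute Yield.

-28

The intervention breaks the incoming arrows to Humidity: Humidity := -Growth + 2·Sprinkler no longer applies, and Humidity = 10.
Yield = -2·Humidity - Sprinkler - 5  [with Humidity=10, Sprinkler=3]  = -28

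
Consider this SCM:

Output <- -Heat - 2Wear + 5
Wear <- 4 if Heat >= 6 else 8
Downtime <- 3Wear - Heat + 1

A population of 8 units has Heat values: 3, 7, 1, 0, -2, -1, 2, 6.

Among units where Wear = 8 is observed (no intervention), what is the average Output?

E[Output|Wear=8] averages over only the 6 units with Wear=8 (Heat = 3, 1, 0, -2, -1, 2): Output = -14, -12, -11, -9, -10, -13, mean -11.5.

-11.5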